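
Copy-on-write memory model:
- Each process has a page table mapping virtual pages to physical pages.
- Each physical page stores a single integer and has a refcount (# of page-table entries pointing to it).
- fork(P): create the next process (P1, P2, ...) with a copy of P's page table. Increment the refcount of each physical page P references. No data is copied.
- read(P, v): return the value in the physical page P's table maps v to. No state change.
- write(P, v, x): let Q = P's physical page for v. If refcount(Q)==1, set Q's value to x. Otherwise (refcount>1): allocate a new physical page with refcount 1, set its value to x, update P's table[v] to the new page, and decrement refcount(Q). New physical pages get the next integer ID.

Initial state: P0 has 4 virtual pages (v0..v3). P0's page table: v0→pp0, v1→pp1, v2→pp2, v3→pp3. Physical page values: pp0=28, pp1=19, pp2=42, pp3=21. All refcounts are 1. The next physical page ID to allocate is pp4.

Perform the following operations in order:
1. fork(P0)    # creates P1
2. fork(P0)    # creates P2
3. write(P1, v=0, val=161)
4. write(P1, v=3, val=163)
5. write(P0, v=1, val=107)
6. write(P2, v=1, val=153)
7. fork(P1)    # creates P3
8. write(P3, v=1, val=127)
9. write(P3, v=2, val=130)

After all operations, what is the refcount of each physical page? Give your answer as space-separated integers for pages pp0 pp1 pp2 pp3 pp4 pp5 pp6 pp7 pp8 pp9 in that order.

Answer: 2 1 3 2 2 2 1 1 1 1

Derivation:
Op 1: fork(P0) -> P1. 4 ppages; refcounts: pp0:2 pp1:2 pp2:2 pp3:2
Op 2: fork(P0) -> P2. 4 ppages; refcounts: pp0:3 pp1:3 pp2:3 pp3:3
Op 3: write(P1, v0, 161). refcount(pp0)=3>1 -> COPY to pp4. 5 ppages; refcounts: pp0:2 pp1:3 pp2:3 pp3:3 pp4:1
Op 4: write(P1, v3, 163). refcount(pp3)=3>1 -> COPY to pp5. 6 ppages; refcounts: pp0:2 pp1:3 pp2:3 pp3:2 pp4:1 pp5:1
Op 5: write(P0, v1, 107). refcount(pp1)=3>1 -> COPY to pp6. 7 ppages; refcounts: pp0:2 pp1:2 pp2:3 pp3:2 pp4:1 pp5:1 pp6:1
Op 6: write(P2, v1, 153). refcount(pp1)=2>1 -> COPY to pp7. 8 ppages; refcounts: pp0:2 pp1:1 pp2:3 pp3:2 pp4:1 pp5:1 pp6:1 pp7:1
Op 7: fork(P1) -> P3. 8 ppages; refcounts: pp0:2 pp1:2 pp2:4 pp3:2 pp4:2 pp5:2 pp6:1 pp7:1
Op 8: write(P3, v1, 127). refcount(pp1)=2>1 -> COPY to pp8. 9 ppages; refcounts: pp0:2 pp1:1 pp2:4 pp3:2 pp4:2 pp5:2 pp6:1 pp7:1 pp8:1
Op 9: write(P3, v2, 130). refcount(pp2)=4>1 -> COPY to pp9. 10 ppages; refcounts: pp0:2 pp1:1 pp2:3 pp3:2 pp4:2 pp5:2 pp6:1 pp7:1 pp8:1 pp9:1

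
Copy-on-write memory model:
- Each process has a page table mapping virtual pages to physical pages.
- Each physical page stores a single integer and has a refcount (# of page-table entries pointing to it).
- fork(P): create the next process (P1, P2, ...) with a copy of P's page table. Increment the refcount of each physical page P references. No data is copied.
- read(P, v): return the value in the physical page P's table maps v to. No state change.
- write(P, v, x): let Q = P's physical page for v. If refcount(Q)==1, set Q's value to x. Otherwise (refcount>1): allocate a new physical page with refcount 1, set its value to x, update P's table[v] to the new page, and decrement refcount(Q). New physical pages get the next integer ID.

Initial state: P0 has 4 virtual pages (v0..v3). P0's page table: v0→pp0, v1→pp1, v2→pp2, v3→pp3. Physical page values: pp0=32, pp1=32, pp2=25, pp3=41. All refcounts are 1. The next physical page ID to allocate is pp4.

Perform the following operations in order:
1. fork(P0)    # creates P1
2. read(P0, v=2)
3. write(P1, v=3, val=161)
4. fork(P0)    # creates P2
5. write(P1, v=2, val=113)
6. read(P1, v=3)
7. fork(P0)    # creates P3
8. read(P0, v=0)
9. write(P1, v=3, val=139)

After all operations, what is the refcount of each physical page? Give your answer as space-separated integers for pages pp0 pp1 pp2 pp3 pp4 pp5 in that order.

Answer: 4 4 3 3 1 1

Derivation:
Op 1: fork(P0) -> P1. 4 ppages; refcounts: pp0:2 pp1:2 pp2:2 pp3:2
Op 2: read(P0, v2) -> 25. No state change.
Op 3: write(P1, v3, 161). refcount(pp3)=2>1 -> COPY to pp4. 5 ppages; refcounts: pp0:2 pp1:2 pp2:2 pp3:1 pp4:1
Op 4: fork(P0) -> P2. 5 ppages; refcounts: pp0:3 pp1:3 pp2:3 pp3:2 pp4:1
Op 5: write(P1, v2, 113). refcount(pp2)=3>1 -> COPY to pp5. 6 ppages; refcounts: pp0:3 pp1:3 pp2:2 pp3:2 pp4:1 pp5:1
Op 6: read(P1, v3) -> 161. No state change.
Op 7: fork(P0) -> P3. 6 ppages; refcounts: pp0:4 pp1:4 pp2:3 pp3:3 pp4:1 pp5:1
Op 8: read(P0, v0) -> 32. No state change.
Op 9: write(P1, v3, 139). refcount(pp4)=1 -> write in place. 6 ppages; refcounts: pp0:4 pp1:4 pp2:3 pp3:3 pp4:1 pp5:1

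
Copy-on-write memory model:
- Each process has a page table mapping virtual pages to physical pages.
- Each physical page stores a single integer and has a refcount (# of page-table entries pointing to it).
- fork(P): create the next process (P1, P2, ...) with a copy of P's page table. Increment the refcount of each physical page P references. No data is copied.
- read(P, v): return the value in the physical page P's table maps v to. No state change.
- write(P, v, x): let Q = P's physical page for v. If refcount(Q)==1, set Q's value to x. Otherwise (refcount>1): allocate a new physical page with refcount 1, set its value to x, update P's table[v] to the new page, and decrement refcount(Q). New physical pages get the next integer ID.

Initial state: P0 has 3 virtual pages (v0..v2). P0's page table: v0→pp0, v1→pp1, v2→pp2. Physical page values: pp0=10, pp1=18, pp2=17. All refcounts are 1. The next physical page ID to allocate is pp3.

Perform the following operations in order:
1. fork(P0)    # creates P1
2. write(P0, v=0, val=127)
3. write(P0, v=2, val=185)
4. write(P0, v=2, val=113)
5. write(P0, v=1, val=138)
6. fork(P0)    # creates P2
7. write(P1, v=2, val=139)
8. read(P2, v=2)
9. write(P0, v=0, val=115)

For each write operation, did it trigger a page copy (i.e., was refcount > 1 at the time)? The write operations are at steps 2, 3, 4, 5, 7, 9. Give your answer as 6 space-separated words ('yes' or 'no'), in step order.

Op 1: fork(P0) -> P1. 3 ppages; refcounts: pp0:2 pp1:2 pp2:2
Op 2: write(P0, v0, 127). refcount(pp0)=2>1 -> COPY to pp3. 4 ppages; refcounts: pp0:1 pp1:2 pp2:2 pp3:1
Op 3: write(P0, v2, 185). refcount(pp2)=2>1 -> COPY to pp4. 5 ppages; refcounts: pp0:1 pp1:2 pp2:1 pp3:1 pp4:1
Op 4: write(P0, v2, 113). refcount(pp4)=1 -> write in place. 5 ppages; refcounts: pp0:1 pp1:2 pp2:1 pp3:1 pp4:1
Op 5: write(P0, v1, 138). refcount(pp1)=2>1 -> COPY to pp5. 6 ppages; refcounts: pp0:1 pp1:1 pp2:1 pp3:1 pp4:1 pp5:1
Op 6: fork(P0) -> P2. 6 ppages; refcounts: pp0:1 pp1:1 pp2:1 pp3:2 pp4:2 pp5:2
Op 7: write(P1, v2, 139). refcount(pp2)=1 -> write in place. 6 ppages; refcounts: pp0:1 pp1:1 pp2:1 pp3:2 pp4:2 pp5:2
Op 8: read(P2, v2) -> 113. No state change.
Op 9: write(P0, v0, 115). refcount(pp3)=2>1 -> COPY to pp6. 7 ppages; refcounts: pp0:1 pp1:1 pp2:1 pp3:1 pp4:2 pp5:2 pp6:1

yes yes no yes no yes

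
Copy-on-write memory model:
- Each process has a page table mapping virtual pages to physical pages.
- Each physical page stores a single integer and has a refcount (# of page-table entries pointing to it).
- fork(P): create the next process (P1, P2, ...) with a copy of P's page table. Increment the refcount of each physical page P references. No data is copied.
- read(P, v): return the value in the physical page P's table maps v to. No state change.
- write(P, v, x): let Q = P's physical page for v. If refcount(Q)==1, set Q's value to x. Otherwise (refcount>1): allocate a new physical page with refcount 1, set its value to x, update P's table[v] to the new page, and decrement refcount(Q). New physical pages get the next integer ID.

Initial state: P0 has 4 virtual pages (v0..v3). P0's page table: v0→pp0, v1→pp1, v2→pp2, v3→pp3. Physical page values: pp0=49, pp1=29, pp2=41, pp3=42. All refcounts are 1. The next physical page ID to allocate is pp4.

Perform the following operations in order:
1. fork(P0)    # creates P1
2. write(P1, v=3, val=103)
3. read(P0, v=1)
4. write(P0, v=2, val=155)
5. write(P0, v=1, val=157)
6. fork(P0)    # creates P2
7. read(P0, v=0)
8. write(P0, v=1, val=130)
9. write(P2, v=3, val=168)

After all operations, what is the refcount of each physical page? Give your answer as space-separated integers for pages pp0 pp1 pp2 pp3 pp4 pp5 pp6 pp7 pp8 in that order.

Op 1: fork(P0) -> P1. 4 ppages; refcounts: pp0:2 pp1:2 pp2:2 pp3:2
Op 2: write(P1, v3, 103). refcount(pp3)=2>1 -> COPY to pp4. 5 ppages; refcounts: pp0:2 pp1:2 pp2:2 pp3:1 pp4:1
Op 3: read(P0, v1) -> 29. No state change.
Op 4: write(P0, v2, 155). refcount(pp2)=2>1 -> COPY to pp5. 6 ppages; refcounts: pp0:2 pp1:2 pp2:1 pp3:1 pp4:1 pp5:1
Op 5: write(P0, v1, 157). refcount(pp1)=2>1 -> COPY to pp6. 7 ppages; refcounts: pp0:2 pp1:1 pp2:1 pp3:1 pp4:1 pp5:1 pp6:1
Op 6: fork(P0) -> P2. 7 ppages; refcounts: pp0:3 pp1:1 pp2:1 pp3:2 pp4:1 pp5:2 pp6:2
Op 7: read(P0, v0) -> 49. No state change.
Op 8: write(P0, v1, 130). refcount(pp6)=2>1 -> COPY to pp7. 8 ppages; refcounts: pp0:3 pp1:1 pp2:1 pp3:2 pp4:1 pp5:2 pp6:1 pp7:1
Op 9: write(P2, v3, 168). refcount(pp3)=2>1 -> COPY to pp8. 9 ppages; refcounts: pp0:3 pp1:1 pp2:1 pp3:1 pp4:1 pp5:2 pp6:1 pp7:1 pp8:1

Answer: 3 1 1 1 1 2 1 1 1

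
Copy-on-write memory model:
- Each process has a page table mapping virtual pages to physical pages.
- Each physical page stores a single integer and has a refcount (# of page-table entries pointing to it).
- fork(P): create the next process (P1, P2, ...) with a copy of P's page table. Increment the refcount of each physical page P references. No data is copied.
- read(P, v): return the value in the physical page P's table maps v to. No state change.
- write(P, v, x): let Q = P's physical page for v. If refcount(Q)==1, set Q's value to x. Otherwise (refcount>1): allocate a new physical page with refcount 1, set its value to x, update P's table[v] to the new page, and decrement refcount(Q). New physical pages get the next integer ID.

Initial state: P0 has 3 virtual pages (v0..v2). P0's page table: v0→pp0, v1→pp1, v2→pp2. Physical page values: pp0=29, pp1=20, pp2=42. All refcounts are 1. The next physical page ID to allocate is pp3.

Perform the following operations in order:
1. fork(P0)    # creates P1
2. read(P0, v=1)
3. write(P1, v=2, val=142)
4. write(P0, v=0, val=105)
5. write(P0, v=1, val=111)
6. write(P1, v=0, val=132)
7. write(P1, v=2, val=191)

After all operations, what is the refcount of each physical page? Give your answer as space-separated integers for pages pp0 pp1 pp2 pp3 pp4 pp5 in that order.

Answer: 1 1 1 1 1 1

Derivation:
Op 1: fork(P0) -> P1. 3 ppages; refcounts: pp0:2 pp1:2 pp2:2
Op 2: read(P0, v1) -> 20. No state change.
Op 3: write(P1, v2, 142). refcount(pp2)=2>1 -> COPY to pp3. 4 ppages; refcounts: pp0:2 pp1:2 pp2:1 pp3:1
Op 4: write(P0, v0, 105). refcount(pp0)=2>1 -> COPY to pp4. 5 ppages; refcounts: pp0:1 pp1:2 pp2:1 pp3:1 pp4:1
Op 5: write(P0, v1, 111). refcount(pp1)=2>1 -> COPY to pp5. 6 ppages; refcounts: pp0:1 pp1:1 pp2:1 pp3:1 pp4:1 pp5:1
Op 6: write(P1, v0, 132). refcount(pp0)=1 -> write in place. 6 ppages; refcounts: pp0:1 pp1:1 pp2:1 pp3:1 pp4:1 pp5:1
Op 7: write(P1, v2, 191). refcount(pp3)=1 -> write in place. 6 ppages; refcounts: pp0:1 pp1:1 pp2:1 pp3:1 pp4:1 pp5:1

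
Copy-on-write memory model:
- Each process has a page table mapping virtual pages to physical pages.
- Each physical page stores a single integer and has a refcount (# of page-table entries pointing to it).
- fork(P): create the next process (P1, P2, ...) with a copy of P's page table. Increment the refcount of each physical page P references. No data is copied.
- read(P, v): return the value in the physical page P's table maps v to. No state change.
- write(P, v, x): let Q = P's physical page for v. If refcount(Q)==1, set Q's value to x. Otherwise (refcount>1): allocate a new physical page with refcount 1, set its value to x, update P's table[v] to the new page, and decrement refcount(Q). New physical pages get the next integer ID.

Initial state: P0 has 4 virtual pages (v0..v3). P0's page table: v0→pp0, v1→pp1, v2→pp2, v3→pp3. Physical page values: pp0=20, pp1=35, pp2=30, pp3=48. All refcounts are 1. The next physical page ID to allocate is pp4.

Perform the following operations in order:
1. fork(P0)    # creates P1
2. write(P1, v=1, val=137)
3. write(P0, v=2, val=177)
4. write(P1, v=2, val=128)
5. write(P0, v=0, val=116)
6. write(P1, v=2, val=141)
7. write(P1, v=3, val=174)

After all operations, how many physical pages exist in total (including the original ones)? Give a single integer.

Op 1: fork(P0) -> P1. 4 ppages; refcounts: pp0:2 pp1:2 pp2:2 pp3:2
Op 2: write(P1, v1, 137). refcount(pp1)=2>1 -> COPY to pp4. 5 ppages; refcounts: pp0:2 pp1:1 pp2:2 pp3:2 pp4:1
Op 3: write(P0, v2, 177). refcount(pp2)=2>1 -> COPY to pp5. 6 ppages; refcounts: pp0:2 pp1:1 pp2:1 pp3:2 pp4:1 pp5:1
Op 4: write(P1, v2, 128). refcount(pp2)=1 -> write in place. 6 ppages; refcounts: pp0:2 pp1:1 pp2:1 pp3:2 pp4:1 pp5:1
Op 5: write(P0, v0, 116). refcount(pp0)=2>1 -> COPY to pp6. 7 ppages; refcounts: pp0:1 pp1:1 pp2:1 pp3:2 pp4:1 pp5:1 pp6:1
Op 6: write(P1, v2, 141). refcount(pp2)=1 -> write in place. 7 ppages; refcounts: pp0:1 pp1:1 pp2:1 pp3:2 pp4:1 pp5:1 pp6:1
Op 7: write(P1, v3, 174). refcount(pp3)=2>1 -> COPY to pp7. 8 ppages; refcounts: pp0:1 pp1:1 pp2:1 pp3:1 pp4:1 pp5:1 pp6:1 pp7:1

Answer: 8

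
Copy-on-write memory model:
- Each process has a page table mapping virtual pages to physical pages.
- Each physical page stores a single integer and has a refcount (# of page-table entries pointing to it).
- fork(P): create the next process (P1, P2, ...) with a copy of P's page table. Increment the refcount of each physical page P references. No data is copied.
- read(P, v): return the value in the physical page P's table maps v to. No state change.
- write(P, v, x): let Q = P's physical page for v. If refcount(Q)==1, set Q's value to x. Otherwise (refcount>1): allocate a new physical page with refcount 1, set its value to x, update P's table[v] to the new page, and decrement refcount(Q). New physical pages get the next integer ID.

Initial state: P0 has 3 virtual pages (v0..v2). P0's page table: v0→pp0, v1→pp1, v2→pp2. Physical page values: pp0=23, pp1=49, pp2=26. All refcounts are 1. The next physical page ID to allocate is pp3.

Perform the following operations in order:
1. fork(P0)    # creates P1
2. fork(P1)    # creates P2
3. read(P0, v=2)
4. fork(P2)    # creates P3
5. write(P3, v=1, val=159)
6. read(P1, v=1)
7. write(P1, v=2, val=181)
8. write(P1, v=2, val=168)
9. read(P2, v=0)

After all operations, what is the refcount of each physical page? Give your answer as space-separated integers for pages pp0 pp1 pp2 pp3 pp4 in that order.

Answer: 4 3 3 1 1

Derivation:
Op 1: fork(P0) -> P1. 3 ppages; refcounts: pp0:2 pp1:2 pp2:2
Op 2: fork(P1) -> P2. 3 ppages; refcounts: pp0:3 pp1:3 pp2:3
Op 3: read(P0, v2) -> 26. No state change.
Op 4: fork(P2) -> P3. 3 ppages; refcounts: pp0:4 pp1:4 pp2:4
Op 5: write(P3, v1, 159). refcount(pp1)=4>1 -> COPY to pp3. 4 ppages; refcounts: pp0:4 pp1:3 pp2:4 pp3:1
Op 6: read(P1, v1) -> 49. No state change.
Op 7: write(P1, v2, 181). refcount(pp2)=4>1 -> COPY to pp4. 5 ppages; refcounts: pp0:4 pp1:3 pp2:3 pp3:1 pp4:1
Op 8: write(P1, v2, 168). refcount(pp4)=1 -> write in place. 5 ppages; refcounts: pp0:4 pp1:3 pp2:3 pp3:1 pp4:1
Op 9: read(P2, v0) -> 23. No state change.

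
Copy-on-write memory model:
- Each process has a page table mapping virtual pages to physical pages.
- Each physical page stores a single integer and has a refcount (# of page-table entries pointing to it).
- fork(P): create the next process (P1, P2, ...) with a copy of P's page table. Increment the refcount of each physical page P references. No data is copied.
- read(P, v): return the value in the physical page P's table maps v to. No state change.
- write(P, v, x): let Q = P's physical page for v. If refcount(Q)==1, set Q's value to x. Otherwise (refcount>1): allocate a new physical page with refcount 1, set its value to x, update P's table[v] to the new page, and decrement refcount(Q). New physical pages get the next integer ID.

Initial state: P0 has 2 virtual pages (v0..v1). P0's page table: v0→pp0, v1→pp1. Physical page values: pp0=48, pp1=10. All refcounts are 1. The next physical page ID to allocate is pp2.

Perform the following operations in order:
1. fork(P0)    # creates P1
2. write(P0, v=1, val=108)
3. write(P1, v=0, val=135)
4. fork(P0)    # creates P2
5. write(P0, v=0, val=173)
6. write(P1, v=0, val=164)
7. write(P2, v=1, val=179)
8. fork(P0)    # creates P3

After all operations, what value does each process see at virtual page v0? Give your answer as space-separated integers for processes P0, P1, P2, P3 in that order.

Answer: 173 164 48 173

Derivation:
Op 1: fork(P0) -> P1. 2 ppages; refcounts: pp0:2 pp1:2
Op 2: write(P0, v1, 108). refcount(pp1)=2>1 -> COPY to pp2. 3 ppages; refcounts: pp0:2 pp1:1 pp2:1
Op 3: write(P1, v0, 135). refcount(pp0)=2>1 -> COPY to pp3. 4 ppages; refcounts: pp0:1 pp1:1 pp2:1 pp3:1
Op 4: fork(P0) -> P2. 4 ppages; refcounts: pp0:2 pp1:1 pp2:2 pp3:1
Op 5: write(P0, v0, 173). refcount(pp0)=2>1 -> COPY to pp4. 5 ppages; refcounts: pp0:1 pp1:1 pp2:2 pp3:1 pp4:1
Op 6: write(P1, v0, 164). refcount(pp3)=1 -> write in place. 5 ppages; refcounts: pp0:1 pp1:1 pp2:2 pp3:1 pp4:1
Op 7: write(P2, v1, 179). refcount(pp2)=2>1 -> COPY to pp5. 6 ppages; refcounts: pp0:1 pp1:1 pp2:1 pp3:1 pp4:1 pp5:1
Op 8: fork(P0) -> P3. 6 ppages; refcounts: pp0:1 pp1:1 pp2:2 pp3:1 pp4:2 pp5:1
P0: v0 -> pp4 = 173
P1: v0 -> pp3 = 164
P2: v0 -> pp0 = 48
P3: v0 -> pp4 = 173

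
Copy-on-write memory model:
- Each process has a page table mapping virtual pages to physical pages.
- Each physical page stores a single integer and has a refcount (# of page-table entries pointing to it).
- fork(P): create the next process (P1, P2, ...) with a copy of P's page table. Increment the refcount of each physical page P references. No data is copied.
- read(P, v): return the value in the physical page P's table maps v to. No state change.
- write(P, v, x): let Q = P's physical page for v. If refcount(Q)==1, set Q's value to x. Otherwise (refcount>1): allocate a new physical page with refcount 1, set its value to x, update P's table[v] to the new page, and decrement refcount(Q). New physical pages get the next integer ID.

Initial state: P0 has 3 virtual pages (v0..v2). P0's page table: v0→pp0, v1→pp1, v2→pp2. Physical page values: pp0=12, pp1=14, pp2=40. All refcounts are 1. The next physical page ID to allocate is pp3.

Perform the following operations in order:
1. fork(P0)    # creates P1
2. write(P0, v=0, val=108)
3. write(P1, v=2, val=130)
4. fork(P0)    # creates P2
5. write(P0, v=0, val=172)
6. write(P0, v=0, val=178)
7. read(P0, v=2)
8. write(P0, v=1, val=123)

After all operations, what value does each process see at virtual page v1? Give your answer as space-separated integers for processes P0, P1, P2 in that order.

Op 1: fork(P0) -> P1. 3 ppages; refcounts: pp0:2 pp1:2 pp2:2
Op 2: write(P0, v0, 108). refcount(pp0)=2>1 -> COPY to pp3. 4 ppages; refcounts: pp0:1 pp1:2 pp2:2 pp3:1
Op 3: write(P1, v2, 130). refcount(pp2)=2>1 -> COPY to pp4. 5 ppages; refcounts: pp0:1 pp1:2 pp2:1 pp3:1 pp4:1
Op 4: fork(P0) -> P2. 5 ppages; refcounts: pp0:1 pp1:3 pp2:2 pp3:2 pp4:1
Op 5: write(P0, v0, 172). refcount(pp3)=2>1 -> COPY to pp5. 6 ppages; refcounts: pp0:1 pp1:3 pp2:2 pp3:1 pp4:1 pp5:1
Op 6: write(P0, v0, 178). refcount(pp5)=1 -> write in place. 6 ppages; refcounts: pp0:1 pp1:3 pp2:2 pp3:1 pp4:1 pp5:1
Op 7: read(P0, v2) -> 40. No state change.
Op 8: write(P0, v1, 123). refcount(pp1)=3>1 -> COPY to pp6. 7 ppages; refcounts: pp0:1 pp1:2 pp2:2 pp3:1 pp4:1 pp5:1 pp6:1
P0: v1 -> pp6 = 123
P1: v1 -> pp1 = 14
P2: v1 -> pp1 = 14

Answer: 123 14 14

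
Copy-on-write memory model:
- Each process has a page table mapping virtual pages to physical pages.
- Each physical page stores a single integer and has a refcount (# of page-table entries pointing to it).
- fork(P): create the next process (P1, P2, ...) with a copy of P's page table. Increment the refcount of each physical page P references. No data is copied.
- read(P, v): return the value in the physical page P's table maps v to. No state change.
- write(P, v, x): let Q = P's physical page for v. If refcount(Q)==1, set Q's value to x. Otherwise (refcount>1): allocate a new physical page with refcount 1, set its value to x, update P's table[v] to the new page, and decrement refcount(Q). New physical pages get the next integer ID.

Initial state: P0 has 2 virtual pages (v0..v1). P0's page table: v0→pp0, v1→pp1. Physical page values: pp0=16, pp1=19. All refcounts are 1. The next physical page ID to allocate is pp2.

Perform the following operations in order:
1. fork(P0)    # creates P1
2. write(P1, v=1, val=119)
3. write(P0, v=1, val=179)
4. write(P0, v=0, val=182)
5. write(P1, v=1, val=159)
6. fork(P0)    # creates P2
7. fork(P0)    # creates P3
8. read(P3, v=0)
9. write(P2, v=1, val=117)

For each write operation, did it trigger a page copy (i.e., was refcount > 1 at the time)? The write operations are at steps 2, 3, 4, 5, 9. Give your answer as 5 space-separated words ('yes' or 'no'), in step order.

Op 1: fork(P0) -> P1. 2 ppages; refcounts: pp0:2 pp1:2
Op 2: write(P1, v1, 119). refcount(pp1)=2>1 -> COPY to pp2. 3 ppages; refcounts: pp0:2 pp1:1 pp2:1
Op 3: write(P0, v1, 179). refcount(pp1)=1 -> write in place. 3 ppages; refcounts: pp0:2 pp1:1 pp2:1
Op 4: write(P0, v0, 182). refcount(pp0)=2>1 -> COPY to pp3. 4 ppages; refcounts: pp0:1 pp1:1 pp2:1 pp3:1
Op 5: write(P1, v1, 159). refcount(pp2)=1 -> write in place. 4 ppages; refcounts: pp0:1 pp1:1 pp2:1 pp3:1
Op 6: fork(P0) -> P2. 4 ppages; refcounts: pp0:1 pp1:2 pp2:1 pp3:2
Op 7: fork(P0) -> P3. 4 ppages; refcounts: pp0:1 pp1:3 pp2:1 pp3:3
Op 8: read(P3, v0) -> 182. No state change.
Op 9: write(P2, v1, 117). refcount(pp1)=3>1 -> COPY to pp4. 5 ppages; refcounts: pp0:1 pp1:2 pp2:1 pp3:3 pp4:1

yes no yes no yes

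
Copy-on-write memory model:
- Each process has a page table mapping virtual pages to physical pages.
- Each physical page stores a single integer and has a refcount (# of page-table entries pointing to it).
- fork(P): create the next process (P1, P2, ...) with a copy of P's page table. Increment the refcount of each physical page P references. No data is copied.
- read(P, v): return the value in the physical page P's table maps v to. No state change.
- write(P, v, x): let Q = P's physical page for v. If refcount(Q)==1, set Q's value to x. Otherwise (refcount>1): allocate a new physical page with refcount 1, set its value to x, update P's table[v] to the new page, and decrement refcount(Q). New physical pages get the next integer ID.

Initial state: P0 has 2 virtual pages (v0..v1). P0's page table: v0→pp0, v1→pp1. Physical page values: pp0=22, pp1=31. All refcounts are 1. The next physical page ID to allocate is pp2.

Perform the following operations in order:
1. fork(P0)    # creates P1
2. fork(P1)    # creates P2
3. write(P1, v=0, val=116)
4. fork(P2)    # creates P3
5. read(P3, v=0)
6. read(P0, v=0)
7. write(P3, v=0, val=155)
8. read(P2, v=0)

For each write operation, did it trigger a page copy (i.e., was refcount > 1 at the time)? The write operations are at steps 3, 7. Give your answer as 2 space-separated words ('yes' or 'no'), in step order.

Op 1: fork(P0) -> P1. 2 ppages; refcounts: pp0:2 pp1:2
Op 2: fork(P1) -> P2. 2 ppages; refcounts: pp0:3 pp1:3
Op 3: write(P1, v0, 116). refcount(pp0)=3>1 -> COPY to pp2. 3 ppages; refcounts: pp0:2 pp1:3 pp2:1
Op 4: fork(P2) -> P3. 3 ppages; refcounts: pp0:3 pp1:4 pp2:1
Op 5: read(P3, v0) -> 22. No state change.
Op 6: read(P0, v0) -> 22. No state change.
Op 7: write(P3, v0, 155). refcount(pp0)=3>1 -> COPY to pp3. 4 ppages; refcounts: pp0:2 pp1:4 pp2:1 pp3:1
Op 8: read(P2, v0) -> 22. No state change.

yes yes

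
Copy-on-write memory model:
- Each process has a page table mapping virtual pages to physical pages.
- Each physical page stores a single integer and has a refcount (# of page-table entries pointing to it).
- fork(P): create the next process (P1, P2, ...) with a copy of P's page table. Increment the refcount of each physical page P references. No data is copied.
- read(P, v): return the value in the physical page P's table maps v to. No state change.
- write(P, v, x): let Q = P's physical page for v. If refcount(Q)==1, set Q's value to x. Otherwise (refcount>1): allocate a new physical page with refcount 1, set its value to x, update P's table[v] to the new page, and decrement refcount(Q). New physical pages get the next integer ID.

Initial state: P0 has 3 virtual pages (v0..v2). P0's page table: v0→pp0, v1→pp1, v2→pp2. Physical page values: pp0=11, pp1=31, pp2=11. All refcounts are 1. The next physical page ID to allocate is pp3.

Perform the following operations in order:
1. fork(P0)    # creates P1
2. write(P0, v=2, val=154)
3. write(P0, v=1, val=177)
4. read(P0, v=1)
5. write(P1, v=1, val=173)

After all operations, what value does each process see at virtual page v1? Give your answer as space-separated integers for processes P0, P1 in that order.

Answer: 177 173

Derivation:
Op 1: fork(P0) -> P1. 3 ppages; refcounts: pp0:2 pp1:2 pp2:2
Op 2: write(P0, v2, 154). refcount(pp2)=2>1 -> COPY to pp3. 4 ppages; refcounts: pp0:2 pp1:2 pp2:1 pp3:1
Op 3: write(P0, v1, 177). refcount(pp1)=2>1 -> COPY to pp4. 5 ppages; refcounts: pp0:2 pp1:1 pp2:1 pp3:1 pp4:1
Op 4: read(P0, v1) -> 177. No state change.
Op 5: write(P1, v1, 173). refcount(pp1)=1 -> write in place. 5 ppages; refcounts: pp0:2 pp1:1 pp2:1 pp3:1 pp4:1
P0: v1 -> pp4 = 177
P1: v1 -> pp1 = 173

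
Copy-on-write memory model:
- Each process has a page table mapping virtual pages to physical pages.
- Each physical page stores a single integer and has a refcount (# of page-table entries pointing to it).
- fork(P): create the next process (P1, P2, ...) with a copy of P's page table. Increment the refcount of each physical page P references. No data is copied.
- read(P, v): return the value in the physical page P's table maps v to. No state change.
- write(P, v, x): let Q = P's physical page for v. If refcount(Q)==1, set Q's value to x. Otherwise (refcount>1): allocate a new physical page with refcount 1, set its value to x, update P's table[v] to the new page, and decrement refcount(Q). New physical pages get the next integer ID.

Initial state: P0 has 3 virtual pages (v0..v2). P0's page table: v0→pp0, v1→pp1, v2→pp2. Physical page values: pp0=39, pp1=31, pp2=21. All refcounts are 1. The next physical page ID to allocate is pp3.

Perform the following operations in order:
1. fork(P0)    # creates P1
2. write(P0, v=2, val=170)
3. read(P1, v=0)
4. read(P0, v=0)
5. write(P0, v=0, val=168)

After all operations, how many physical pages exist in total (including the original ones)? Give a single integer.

Op 1: fork(P0) -> P1. 3 ppages; refcounts: pp0:2 pp1:2 pp2:2
Op 2: write(P0, v2, 170). refcount(pp2)=2>1 -> COPY to pp3. 4 ppages; refcounts: pp0:2 pp1:2 pp2:1 pp3:1
Op 3: read(P1, v0) -> 39. No state change.
Op 4: read(P0, v0) -> 39. No state change.
Op 5: write(P0, v0, 168). refcount(pp0)=2>1 -> COPY to pp4. 5 ppages; refcounts: pp0:1 pp1:2 pp2:1 pp3:1 pp4:1

Answer: 5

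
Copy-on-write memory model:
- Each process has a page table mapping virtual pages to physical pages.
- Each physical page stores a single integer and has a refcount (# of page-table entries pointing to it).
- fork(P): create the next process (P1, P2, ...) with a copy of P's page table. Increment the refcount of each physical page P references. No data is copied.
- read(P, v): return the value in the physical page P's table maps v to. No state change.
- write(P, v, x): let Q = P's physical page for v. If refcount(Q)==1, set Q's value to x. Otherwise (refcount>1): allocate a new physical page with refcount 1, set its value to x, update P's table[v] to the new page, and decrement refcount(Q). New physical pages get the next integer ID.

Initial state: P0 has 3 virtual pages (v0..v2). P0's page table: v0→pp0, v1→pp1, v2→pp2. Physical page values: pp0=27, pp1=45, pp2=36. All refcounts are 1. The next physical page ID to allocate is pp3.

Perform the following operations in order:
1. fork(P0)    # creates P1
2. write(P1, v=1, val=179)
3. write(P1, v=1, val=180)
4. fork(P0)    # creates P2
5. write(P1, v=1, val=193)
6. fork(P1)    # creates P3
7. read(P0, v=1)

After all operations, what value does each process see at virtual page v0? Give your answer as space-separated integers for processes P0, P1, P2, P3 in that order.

Op 1: fork(P0) -> P1. 3 ppages; refcounts: pp0:2 pp1:2 pp2:2
Op 2: write(P1, v1, 179). refcount(pp1)=2>1 -> COPY to pp3. 4 ppages; refcounts: pp0:2 pp1:1 pp2:2 pp3:1
Op 3: write(P1, v1, 180). refcount(pp3)=1 -> write in place. 4 ppages; refcounts: pp0:2 pp1:1 pp2:2 pp3:1
Op 4: fork(P0) -> P2. 4 ppages; refcounts: pp0:3 pp1:2 pp2:3 pp3:1
Op 5: write(P1, v1, 193). refcount(pp3)=1 -> write in place. 4 ppages; refcounts: pp0:3 pp1:2 pp2:3 pp3:1
Op 6: fork(P1) -> P3. 4 ppages; refcounts: pp0:4 pp1:2 pp2:4 pp3:2
Op 7: read(P0, v1) -> 45. No state change.
P0: v0 -> pp0 = 27
P1: v0 -> pp0 = 27
P2: v0 -> pp0 = 27
P3: v0 -> pp0 = 27

Answer: 27 27 27 27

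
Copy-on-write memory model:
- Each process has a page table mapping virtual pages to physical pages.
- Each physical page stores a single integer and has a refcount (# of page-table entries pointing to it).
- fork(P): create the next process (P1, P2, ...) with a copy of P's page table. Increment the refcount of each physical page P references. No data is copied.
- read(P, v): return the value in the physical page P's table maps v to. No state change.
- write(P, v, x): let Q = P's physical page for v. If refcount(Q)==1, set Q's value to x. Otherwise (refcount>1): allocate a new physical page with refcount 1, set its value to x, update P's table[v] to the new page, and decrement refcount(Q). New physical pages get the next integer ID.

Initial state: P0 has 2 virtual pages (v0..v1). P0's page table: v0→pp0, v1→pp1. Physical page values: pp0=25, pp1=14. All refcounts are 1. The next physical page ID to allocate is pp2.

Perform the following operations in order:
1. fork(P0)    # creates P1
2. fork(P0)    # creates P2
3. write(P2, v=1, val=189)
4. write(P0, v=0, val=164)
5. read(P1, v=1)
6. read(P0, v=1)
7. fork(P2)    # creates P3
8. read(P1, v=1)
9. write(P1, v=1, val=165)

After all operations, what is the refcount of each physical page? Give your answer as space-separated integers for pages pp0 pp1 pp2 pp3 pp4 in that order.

Answer: 3 1 2 1 1

Derivation:
Op 1: fork(P0) -> P1. 2 ppages; refcounts: pp0:2 pp1:2
Op 2: fork(P0) -> P2. 2 ppages; refcounts: pp0:3 pp1:3
Op 3: write(P2, v1, 189). refcount(pp1)=3>1 -> COPY to pp2. 3 ppages; refcounts: pp0:3 pp1:2 pp2:1
Op 4: write(P0, v0, 164). refcount(pp0)=3>1 -> COPY to pp3. 4 ppages; refcounts: pp0:2 pp1:2 pp2:1 pp3:1
Op 5: read(P1, v1) -> 14. No state change.
Op 6: read(P0, v1) -> 14. No state change.
Op 7: fork(P2) -> P3. 4 ppages; refcounts: pp0:3 pp1:2 pp2:2 pp3:1
Op 8: read(P1, v1) -> 14. No state change.
Op 9: write(P1, v1, 165). refcount(pp1)=2>1 -> COPY to pp4. 5 ppages; refcounts: pp0:3 pp1:1 pp2:2 pp3:1 pp4:1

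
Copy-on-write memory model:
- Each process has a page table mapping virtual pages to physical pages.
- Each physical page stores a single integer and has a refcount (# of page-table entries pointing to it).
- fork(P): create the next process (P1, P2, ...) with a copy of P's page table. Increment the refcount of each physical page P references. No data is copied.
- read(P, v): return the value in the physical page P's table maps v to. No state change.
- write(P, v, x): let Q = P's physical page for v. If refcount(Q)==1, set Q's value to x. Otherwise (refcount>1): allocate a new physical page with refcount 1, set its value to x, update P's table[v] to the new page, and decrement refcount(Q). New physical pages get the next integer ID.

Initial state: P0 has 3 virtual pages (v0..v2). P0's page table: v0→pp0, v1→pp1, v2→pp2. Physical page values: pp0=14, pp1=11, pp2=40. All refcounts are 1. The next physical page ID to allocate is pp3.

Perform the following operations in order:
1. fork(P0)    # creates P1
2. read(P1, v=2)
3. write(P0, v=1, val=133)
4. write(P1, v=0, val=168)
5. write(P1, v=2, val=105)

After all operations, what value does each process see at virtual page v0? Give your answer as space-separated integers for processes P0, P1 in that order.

Op 1: fork(P0) -> P1. 3 ppages; refcounts: pp0:2 pp1:2 pp2:2
Op 2: read(P1, v2) -> 40. No state change.
Op 3: write(P0, v1, 133). refcount(pp1)=2>1 -> COPY to pp3. 4 ppages; refcounts: pp0:2 pp1:1 pp2:2 pp3:1
Op 4: write(P1, v0, 168). refcount(pp0)=2>1 -> COPY to pp4. 5 ppages; refcounts: pp0:1 pp1:1 pp2:2 pp3:1 pp4:1
Op 5: write(P1, v2, 105). refcount(pp2)=2>1 -> COPY to pp5. 6 ppages; refcounts: pp0:1 pp1:1 pp2:1 pp3:1 pp4:1 pp5:1
P0: v0 -> pp0 = 14
P1: v0 -> pp4 = 168

Answer: 14 168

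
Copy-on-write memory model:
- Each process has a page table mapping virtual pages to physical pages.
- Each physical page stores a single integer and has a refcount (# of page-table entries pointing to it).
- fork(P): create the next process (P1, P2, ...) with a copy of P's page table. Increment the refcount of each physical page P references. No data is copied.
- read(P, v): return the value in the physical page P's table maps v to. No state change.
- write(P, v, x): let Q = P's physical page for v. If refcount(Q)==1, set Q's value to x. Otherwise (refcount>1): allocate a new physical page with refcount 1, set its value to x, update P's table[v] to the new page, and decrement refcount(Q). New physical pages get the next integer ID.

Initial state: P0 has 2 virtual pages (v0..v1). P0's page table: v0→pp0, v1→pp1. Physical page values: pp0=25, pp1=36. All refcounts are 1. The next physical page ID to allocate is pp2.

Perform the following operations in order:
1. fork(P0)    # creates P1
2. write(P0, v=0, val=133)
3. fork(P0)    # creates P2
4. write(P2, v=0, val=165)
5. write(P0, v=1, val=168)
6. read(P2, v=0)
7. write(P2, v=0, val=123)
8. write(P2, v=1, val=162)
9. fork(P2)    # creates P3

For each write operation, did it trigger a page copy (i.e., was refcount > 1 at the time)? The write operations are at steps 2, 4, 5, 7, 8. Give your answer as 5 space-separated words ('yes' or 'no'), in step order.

Op 1: fork(P0) -> P1. 2 ppages; refcounts: pp0:2 pp1:2
Op 2: write(P0, v0, 133). refcount(pp0)=2>1 -> COPY to pp2. 3 ppages; refcounts: pp0:1 pp1:2 pp2:1
Op 3: fork(P0) -> P2. 3 ppages; refcounts: pp0:1 pp1:3 pp2:2
Op 4: write(P2, v0, 165). refcount(pp2)=2>1 -> COPY to pp3. 4 ppages; refcounts: pp0:1 pp1:3 pp2:1 pp3:1
Op 5: write(P0, v1, 168). refcount(pp1)=3>1 -> COPY to pp4. 5 ppages; refcounts: pp0:1 pp1:2 pp2:1 pp3:1 pp4:1
Op 6: read(P2, v0) -> 165. No state change.
Op 7: write(P2, v0, 123). refcount(pp3)=1 -> write in place. 5 ppages; refcounts: pp0:1 pp1:2 pp2:1 pp3:1 pp4:1
Op 8: write(P2, v1, 162). refcount(pp1)=2>1 -> COPY to pp5. 6 ppages; refcounts: pp0:1 pp1:1 pp2:1 pp3:1 pp4:1 pp5:1
Op 9: fork(P2) -> P3. 6 ppages; refcounts: pp0:1 pp1:1 pp2:1 pp3:2 pp4:1 pp5:2

yes yes yes no yes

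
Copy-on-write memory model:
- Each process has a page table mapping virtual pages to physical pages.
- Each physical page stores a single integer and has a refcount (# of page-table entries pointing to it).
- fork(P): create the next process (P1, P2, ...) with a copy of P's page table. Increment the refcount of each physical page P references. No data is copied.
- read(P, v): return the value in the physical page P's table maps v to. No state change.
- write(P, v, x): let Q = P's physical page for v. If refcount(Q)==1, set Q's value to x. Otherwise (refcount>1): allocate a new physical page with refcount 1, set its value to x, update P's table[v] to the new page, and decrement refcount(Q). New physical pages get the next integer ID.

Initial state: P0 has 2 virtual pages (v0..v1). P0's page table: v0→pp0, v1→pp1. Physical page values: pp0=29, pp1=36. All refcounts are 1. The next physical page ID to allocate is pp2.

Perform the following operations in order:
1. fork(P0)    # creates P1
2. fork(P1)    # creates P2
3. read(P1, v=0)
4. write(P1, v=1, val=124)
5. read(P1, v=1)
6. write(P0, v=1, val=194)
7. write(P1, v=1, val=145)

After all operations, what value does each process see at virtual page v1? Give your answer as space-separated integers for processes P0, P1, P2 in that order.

Op 1: fork(P0) -> P1. 2 ppages; refcounts: pp0:2 pp1:2
Op 2: fork(P1) -> P2. 2 ppages; refcounts: pp0:3 pp1:3
Op 3: read(P1, v0) -> 29. No state change.
Op 4: write(P1, v1, 124). refcount(pp1)=3>1 -> COPY to pp2. 3 ppages; refcounts: pp0:3 pp1:2 pp2:1
Op 5: read(P1, v1) -> 124. No state change.
Op 6: write(P0, v1, 194). refcount(pp1)=2>1 -> COPY to pp3. 4 ppages; refcounts: pp0:3 pp1:1 pp2:1 pp3:1
Op 7: write(P1, v1, 145). refcount(pp2)=1 -> write in place. 4 ppages; refcounts: pp0:3 pp1:1 pp2:1 pp3:1
P0: v1 -> pp3 = 194
P1: v1 -> pp2 = 145
P2: v1 -> pp1 = 36

Answer: 194 145 36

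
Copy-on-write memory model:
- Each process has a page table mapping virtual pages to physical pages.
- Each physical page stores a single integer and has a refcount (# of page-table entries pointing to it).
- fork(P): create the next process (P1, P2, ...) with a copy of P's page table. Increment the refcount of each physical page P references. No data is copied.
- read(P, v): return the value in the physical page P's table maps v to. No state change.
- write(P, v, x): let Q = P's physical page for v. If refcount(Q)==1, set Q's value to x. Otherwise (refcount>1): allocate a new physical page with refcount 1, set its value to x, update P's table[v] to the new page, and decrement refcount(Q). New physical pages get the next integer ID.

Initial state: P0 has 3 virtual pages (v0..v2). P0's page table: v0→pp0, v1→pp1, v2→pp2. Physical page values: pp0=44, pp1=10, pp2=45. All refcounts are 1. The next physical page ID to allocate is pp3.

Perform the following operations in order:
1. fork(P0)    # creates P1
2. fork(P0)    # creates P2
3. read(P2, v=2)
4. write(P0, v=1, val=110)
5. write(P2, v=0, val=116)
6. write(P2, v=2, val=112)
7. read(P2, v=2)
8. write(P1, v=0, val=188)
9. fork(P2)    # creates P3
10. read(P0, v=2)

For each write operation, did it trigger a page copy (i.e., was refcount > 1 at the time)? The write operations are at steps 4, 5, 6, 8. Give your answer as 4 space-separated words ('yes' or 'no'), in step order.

Op 1: fork(P0) -> P1. 3 ppages; refcounts: pp0:2 pp1:2 pp2:2
Op 2: fork(P0) -> P2. 3 ppages; refcounts: pp0:3 pp1:3 pp2:3
Op 3: read(P2, v2) -> 45. No state change.
Op 4: write(P0, v1, 110). refcount(pp1)=3>1 -> COPY to pp3. 4 ppages; refcounts: pp0:3 pp1:2 pp2:3 pp3:1
Op 5: write(P2, v0, 116). refcount(pp0)=3>1 -> COPY to pp4. 5 ppages; refcounts: pp0:2 pp1:2 pp2:3 pp3:1 pp4:1
Op 6: write(P2, v2, 112). refcount(pp2)=3>1 -> COPY to pp5. 6 ppages; refcounts: pp0:2 pp1:2 pp2:2 pp3:1 pp4:1 pp5:1
Op 7: read(P2, v2) -> 112. No state change.
Op 8: write(P1, v0, 188). refcount(pp0)=2>1 -> COPY to pp6. 7 ppages; refcounts: pp0:1 pp1:2 pp2:2 pp3:1 pp4:1 pp5:1 pp6:1
Op 9: fork(P2) -> P3. 7 ppages; refcounts: pp0:1 pp1:3 pp2:2 pp3:1 pp4:2 pp5:2 pp6:1
Op 10: read(P0, v2) -> 45. No state change.

yes yes yes yes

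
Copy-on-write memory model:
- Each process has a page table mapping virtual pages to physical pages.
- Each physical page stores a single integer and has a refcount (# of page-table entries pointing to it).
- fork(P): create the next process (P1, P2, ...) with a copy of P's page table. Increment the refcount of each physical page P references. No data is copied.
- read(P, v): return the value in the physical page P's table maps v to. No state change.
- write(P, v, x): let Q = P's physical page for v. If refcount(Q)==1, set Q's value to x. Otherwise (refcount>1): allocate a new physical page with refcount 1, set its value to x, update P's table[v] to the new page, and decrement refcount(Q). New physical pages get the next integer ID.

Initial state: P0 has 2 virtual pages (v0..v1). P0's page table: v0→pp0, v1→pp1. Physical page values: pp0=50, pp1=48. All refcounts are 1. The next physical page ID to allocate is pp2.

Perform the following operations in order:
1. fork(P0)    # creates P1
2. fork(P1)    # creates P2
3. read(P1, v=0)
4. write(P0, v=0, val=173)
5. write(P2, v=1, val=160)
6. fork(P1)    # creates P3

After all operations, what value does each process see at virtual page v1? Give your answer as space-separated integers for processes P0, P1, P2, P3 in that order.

Answer: 48 48 160 48

Derivation:
Op 1: fork(P0) -> P1. 2 ppages; refcounts: pp0:2 pp1:2
Op 2: fork(P1) -> P2. 2 ppages; refcounts: pp0:3 pp1:3
Op 3: read(P1, v0) -> 50. No state change.
Op 4: write(P0, v0, 173). refcount(pp0)=3>1 -> COPY to pp2. 3 ppages; refcounts: pp0:2 pp1:3 pp2:1
Op 5: write(P2, v1, 160). refcount(pp1)=3>1 -> COPY to pp3. 4 ppages; refcounts: pp0:2 pp1:2 pp2:1 pp3:1
Op 6: fork(P1) -> P3. 4 ppages; refcounts: pp0:3 pp1:3 pp2:1 pp3:1
P0: v1 -> pp1 = 48
P1: v1 -> pp1 = 48
P2: v1 -> pp3 = 160
P3: v1 -> pp1 = 48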